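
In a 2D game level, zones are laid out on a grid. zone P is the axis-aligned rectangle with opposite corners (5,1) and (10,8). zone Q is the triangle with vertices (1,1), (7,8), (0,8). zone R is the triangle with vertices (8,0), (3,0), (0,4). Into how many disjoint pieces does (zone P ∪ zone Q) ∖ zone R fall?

2

(zone P ∪ zone Q) ∖ zone R splits into 2 disjoint pieces (area 54.5609, area 0.8007).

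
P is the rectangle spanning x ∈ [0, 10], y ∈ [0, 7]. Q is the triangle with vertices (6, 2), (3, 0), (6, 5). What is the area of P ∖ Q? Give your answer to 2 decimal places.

65.50

|P| = 70, |P∩Q| = 4.5.
|P ∖ Q| = |P| − |P∩Q| = 70 − 4.5 = 65.50.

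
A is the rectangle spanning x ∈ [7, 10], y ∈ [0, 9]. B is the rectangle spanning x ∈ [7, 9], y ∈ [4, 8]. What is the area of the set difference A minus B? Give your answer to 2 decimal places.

19.00

|A∩B|: x∈[7,9], y∈[4,8] → 2·4 = 8.
|A| = 27.
|A ∖ B| = |A| − |A∩B| = 27 − 8 = 19.00.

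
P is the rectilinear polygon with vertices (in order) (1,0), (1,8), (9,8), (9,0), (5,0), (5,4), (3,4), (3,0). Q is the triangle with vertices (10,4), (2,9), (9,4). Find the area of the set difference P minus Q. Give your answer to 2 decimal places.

53.91

|P| = 56, |P∩Q| = 2.0875.
|P ∖ Q| = |P| − |P∩Q| = 56 − 2.0875 = 53.91.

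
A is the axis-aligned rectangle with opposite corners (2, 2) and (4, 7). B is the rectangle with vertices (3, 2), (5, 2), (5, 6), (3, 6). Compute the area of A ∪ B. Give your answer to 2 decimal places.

By inclusion–exclusion:
Individual areas: |A| = 10, |B| = 8.
|A∩B|: x∈[3,4], y∈[2,6] → 1·4 = 4.
|A ∪ B| = 18 − 4 = 14.00.

14.00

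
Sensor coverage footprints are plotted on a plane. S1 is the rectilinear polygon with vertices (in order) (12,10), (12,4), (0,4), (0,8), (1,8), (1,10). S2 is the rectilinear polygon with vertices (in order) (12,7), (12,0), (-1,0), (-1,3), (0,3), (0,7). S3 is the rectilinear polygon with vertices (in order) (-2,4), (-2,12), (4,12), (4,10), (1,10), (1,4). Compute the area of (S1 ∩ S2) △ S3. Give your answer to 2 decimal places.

60.00

|S1 ∩ S2| = 36.
|(S1 ∩ S2) ∩ S3| = 3.
|(S1 ∩ S2) △ S3| = 36 + 30 − 6 = 60.00.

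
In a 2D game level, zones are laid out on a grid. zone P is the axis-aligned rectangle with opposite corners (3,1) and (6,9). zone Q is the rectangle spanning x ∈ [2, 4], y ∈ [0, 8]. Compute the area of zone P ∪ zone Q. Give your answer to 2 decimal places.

By inclusion–exclusion:
Individual areas: |zone P| = 24, |zone Q| = 16.
|zone P∩zone Q|: x∈[3,4], y∈[1,8] → 1·7 = 7.
|zone P ∪ zone Q| = 40 − 7 = 33.00.

33.00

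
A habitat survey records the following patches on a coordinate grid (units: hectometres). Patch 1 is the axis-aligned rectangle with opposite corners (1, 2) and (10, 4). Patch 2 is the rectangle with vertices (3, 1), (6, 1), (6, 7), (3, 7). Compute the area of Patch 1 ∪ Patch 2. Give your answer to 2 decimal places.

By inclusion–exclusion:
Individual areas: |Patch 1| = 18, |Patch 2| = 18.
|Patch 1∩Patch 2|: x∈[3,6], y∈[2,4] → 3·2 = 6.
|Patch 1 ∪ Patch 2| = 36 − 6 = 30.00.

30.00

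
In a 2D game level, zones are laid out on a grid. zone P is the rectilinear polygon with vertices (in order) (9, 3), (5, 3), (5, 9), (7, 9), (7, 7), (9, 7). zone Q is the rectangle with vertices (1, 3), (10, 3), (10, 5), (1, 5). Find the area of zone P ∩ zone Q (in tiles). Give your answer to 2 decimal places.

The intersection is the polygon with vertices (5,3), (5,5), (9,5), (9,3).
By the shoelace formula its area is 8.00.

8.00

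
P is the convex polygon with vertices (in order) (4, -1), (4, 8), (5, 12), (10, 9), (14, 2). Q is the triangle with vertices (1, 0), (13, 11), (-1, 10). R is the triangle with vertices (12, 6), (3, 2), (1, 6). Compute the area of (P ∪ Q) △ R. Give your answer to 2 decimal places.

101.27

|P ∪ Q| = 123.0477.
|(P ∪ Q) ∩ R| = 21.8867.
|(P ∪ Q) △ R| = 123.0477 + 22 − 43.7734 = 101.27.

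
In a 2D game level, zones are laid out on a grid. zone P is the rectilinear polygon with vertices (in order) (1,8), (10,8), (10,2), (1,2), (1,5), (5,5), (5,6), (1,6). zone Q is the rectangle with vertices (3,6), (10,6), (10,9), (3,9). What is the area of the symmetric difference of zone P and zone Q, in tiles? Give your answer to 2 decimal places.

43.00

|zone P| = 50, |zone Q| = 21, |zone P∩zone Q| = 14.
|zone P △ zone Q| = |zone P| + |zone Q| − 2·|zone P∩zone Q| = 50 + 21 − 28 = 43.00.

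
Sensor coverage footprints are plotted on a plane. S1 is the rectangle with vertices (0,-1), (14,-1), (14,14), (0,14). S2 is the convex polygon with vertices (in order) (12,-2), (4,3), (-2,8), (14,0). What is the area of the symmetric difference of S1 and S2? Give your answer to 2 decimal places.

184.93

|S1| = 210, |S2| = 29, |S1∩S2| = 27.0333.
|S1 △ S2| = |S1| + |S2| − 2·|S1∩S2| = 210 + 29 − 54.0667 = 184.93.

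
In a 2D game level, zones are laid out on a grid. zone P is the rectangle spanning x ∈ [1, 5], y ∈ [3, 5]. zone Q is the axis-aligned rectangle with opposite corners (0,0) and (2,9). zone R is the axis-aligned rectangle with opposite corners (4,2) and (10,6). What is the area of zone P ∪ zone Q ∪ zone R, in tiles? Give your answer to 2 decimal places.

By inclusion–exclusion:
Individual areas: |zone P| = 8, |zone Q| = 18, |zone R| = 24.
|zone P∩zone Q|: x∈[1,2], y∈[3,5] → 1·2 = 2.
|zone P∩zone R|: x∈[4,5], y∈[3,5] → 1·2 = 2.
|zone Q∩zone R| = 0 (no overlap).
|zone P∩zone Q∩zone R| = 0.
|zone P ∪ zone Q ∪ zone R| = 50 − 4 + 0 = 46.00.

46.00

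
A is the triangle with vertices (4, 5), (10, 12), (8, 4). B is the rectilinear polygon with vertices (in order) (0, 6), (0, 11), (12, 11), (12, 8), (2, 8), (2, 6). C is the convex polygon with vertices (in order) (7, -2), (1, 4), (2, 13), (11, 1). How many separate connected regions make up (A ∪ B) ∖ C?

2

(A ∪ B) ∖ C splits into 2 disjoint pieces (area 27.4999, area 7.5).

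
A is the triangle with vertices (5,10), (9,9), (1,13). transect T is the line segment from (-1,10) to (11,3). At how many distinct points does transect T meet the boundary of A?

The segment lies entirely outside A and never meets its boundary.

0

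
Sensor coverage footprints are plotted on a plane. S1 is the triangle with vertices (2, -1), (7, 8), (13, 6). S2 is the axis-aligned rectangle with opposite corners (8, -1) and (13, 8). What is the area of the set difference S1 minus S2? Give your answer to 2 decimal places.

|S1| = 32, |S1∩S2| = 12.1212.
|S1 ∖ S2| = |S1| − |S1∩S2| = 32 − 12.1212 = 19.88.

19.88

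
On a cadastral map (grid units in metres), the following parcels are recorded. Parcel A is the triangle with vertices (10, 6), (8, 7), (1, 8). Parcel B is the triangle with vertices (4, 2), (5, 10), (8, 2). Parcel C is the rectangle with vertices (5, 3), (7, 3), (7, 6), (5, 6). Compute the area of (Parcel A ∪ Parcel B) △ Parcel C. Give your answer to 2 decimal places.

12.67

|Parcel A ∪ Parcel B| = 18.0014.
|(Parcel A ∪ Parcel B) ∩ Parcel C| = 5.6667.
|(Parcel A ∪ Parcel B) △ Parcel C| = 18.0014 + 6 − 11.3333 = 12.67.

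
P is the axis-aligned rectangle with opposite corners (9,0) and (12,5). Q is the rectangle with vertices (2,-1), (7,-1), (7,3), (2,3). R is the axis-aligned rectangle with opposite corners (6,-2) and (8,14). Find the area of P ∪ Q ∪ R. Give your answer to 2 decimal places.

63.00

By inclusion–exclusion:
Individual areas: |P| = 15, |Q| = 20, |R| = 32.
|P∩Q| = 0 (no overlap).
|P∩R| = 0 (no overlap).
|Q∩R|: x∈[6,7], y∈[-1,3] → 1·4 = 4.
|P∩Q∩R| = 0.
|P ∪ Q ∪ R| = 67 − 4 + 0 = 63.00.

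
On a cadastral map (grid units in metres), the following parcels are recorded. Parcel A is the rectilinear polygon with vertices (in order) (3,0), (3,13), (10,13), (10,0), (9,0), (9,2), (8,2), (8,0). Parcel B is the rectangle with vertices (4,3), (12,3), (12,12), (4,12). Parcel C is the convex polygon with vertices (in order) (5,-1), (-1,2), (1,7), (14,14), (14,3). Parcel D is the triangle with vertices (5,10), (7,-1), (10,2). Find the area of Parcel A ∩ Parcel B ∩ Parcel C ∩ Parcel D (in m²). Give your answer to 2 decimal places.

10.75

The intersection is the polygon with vertices (5.396,9.367), (9.375,3), (6.273,3), (5.14,9.229).
By the shoelace formula its area is 10.75.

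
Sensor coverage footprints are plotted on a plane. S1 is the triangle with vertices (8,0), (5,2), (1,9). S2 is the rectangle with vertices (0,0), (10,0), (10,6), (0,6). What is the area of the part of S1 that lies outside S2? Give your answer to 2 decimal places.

|S1| = 6.5, |S1∩S2| = 5.5714.
|S1 ∖ S2| = |S1| − |S1∩S2| = 6.5 − 5.5714 = 0.93.

0.93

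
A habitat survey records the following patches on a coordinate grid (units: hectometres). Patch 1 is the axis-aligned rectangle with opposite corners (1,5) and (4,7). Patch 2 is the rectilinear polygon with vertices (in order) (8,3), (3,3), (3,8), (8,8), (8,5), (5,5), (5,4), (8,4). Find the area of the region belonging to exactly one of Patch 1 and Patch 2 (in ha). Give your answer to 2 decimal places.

24.00

|Patch 1| = 6, |Patch 2| = 22, |Patch 1∩Patch 2| = 2.
|Patch 1 △ Patch 2| = |Patch 1| + |Patch 2| − 2·|Patch 1∩Patch 2| = 6 + 22 − 4 = 24.00.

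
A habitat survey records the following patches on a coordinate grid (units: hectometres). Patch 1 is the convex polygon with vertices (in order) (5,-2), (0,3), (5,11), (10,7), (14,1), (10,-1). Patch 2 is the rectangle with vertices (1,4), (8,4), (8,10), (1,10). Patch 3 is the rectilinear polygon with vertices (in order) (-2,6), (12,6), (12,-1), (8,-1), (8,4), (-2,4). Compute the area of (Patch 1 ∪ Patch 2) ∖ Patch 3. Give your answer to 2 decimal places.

71.56

|Patch 1 ∪ Patch 2| = 111.3375.
|(Patch 1 ∪ Patch 2) ∩ Patch 3| = 39.7792.
|(Patch 1 ∪ Patch 2) ∖ Patch 3| = 111.3375 − 39.7792 = 71.56.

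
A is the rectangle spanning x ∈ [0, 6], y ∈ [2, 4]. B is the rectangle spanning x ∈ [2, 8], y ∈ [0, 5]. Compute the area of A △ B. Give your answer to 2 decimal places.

26.00

|A∩B|: x∈[2,6], y∈[2,4] → 4·2 = 8.
|A △ B| = |A| + |B| − 2·|A∩B| = 12 + 30 − 16 = 26.00.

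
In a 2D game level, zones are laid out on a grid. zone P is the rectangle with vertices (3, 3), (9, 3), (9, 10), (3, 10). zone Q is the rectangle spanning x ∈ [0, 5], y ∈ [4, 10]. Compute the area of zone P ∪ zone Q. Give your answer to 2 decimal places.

By inclusion–exclusion:
Individual areas: |zone P| = 42, |zone Q| = 30.
|zone P∩zone Q|: x∈[3,5], y∈[4,10] → 2·6 = 12.
|zone P ∪ zone Q| = 72 − 12 = 60.00.

60.00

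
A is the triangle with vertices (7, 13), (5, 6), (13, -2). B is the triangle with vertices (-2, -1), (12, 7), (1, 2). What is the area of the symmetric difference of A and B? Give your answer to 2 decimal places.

42.27

|A| = 36, |B| = 9, |A∩B| = 1.3643.
|A △ B| = |A| + |B| − 2·|A∩B| = 36 + 9 − 2.7285 = 42.27.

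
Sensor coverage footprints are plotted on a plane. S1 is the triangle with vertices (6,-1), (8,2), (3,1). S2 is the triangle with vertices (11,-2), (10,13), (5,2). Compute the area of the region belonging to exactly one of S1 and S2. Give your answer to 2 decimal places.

|S1| = 6.5, |S2| = 43, |S1∩S2| = 1.3846.
|S1 △ S2| = |S1| + |S2| − 2·|S1∩S2| = 6.5 + 43 − 2.7692 = 46.73.

46.73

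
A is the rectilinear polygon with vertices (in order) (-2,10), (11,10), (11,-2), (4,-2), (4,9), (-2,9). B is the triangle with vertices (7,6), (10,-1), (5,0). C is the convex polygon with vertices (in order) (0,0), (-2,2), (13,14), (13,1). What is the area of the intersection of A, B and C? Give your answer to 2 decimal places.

11.29

The intersection is the polygon with vertices (7,6), (9.266,0.713), (5.132,0.395).
By the shoelace formula its area is 11.29.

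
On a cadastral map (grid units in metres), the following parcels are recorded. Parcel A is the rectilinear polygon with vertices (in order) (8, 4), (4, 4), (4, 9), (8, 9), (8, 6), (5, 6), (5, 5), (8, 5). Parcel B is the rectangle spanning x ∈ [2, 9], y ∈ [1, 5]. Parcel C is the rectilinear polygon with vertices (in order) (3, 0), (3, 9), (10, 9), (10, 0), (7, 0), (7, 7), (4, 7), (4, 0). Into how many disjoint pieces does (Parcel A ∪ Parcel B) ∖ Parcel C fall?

2

(Parcel A ∪ Parcel B) ∖ Parcel C splits into 2 disjoint pieces (area 16, area 4).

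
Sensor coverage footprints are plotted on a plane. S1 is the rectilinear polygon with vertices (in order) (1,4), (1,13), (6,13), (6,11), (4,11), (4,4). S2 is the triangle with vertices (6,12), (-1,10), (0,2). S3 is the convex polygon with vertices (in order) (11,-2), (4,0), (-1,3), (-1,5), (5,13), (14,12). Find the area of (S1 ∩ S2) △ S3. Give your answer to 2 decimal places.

143.46

|S1 ∩ S2| = 15.5952.
|(S1 ∩ S2) ∩ S3| = 11.5682.
|(S1 ∩ S2) △ S3| = 15.5952 + 151 − 23.1364 = 143.46.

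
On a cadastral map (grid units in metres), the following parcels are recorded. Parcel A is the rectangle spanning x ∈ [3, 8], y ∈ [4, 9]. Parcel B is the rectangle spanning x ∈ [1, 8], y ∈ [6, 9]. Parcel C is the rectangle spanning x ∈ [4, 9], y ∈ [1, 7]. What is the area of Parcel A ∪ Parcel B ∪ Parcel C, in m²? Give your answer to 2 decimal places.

49.00

By inclusion–exclusion:
Individual areas: |Parcel A| = 25, |Parcel B| = 21, |Parcel C| = 30.
|Parcel A∩Parcel B|: x∈[3,8], y∈[6,9] → 5·3 = 15.
|Parcel A∩Parcel C|: x∈[4,8], y∈[4,7] → 4·3 = 12.
|Parcel B∩Parcel C|: x∈[4,8], y∈[6,7] → 4·1 = 4.
|Parcel A∩Parcel B∩Parcel C| = 4.
|Parcel A ∪ Parcel B ∪ Parcel C| = 76 − 31 + 4 = 49.00.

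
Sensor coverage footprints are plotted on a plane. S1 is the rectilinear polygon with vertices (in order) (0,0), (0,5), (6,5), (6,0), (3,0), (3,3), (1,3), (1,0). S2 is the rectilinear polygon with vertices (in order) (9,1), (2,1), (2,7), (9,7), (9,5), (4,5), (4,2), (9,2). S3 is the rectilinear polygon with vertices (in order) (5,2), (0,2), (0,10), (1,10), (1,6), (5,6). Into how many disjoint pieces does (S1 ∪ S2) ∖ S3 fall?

(S1 ∪ S2) ∖ S3 splits into 2 disjoint pieces (area 24, area 2).

2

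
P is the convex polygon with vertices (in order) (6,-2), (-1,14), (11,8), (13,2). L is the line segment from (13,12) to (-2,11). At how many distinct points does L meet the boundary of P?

2

The segment meets the boundary at (0.247,11.15), (4.176,11.412).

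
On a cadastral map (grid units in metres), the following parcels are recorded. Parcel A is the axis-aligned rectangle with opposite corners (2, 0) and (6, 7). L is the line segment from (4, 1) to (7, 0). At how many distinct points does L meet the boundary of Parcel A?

1

The segment meets the boundary at (6,0.333).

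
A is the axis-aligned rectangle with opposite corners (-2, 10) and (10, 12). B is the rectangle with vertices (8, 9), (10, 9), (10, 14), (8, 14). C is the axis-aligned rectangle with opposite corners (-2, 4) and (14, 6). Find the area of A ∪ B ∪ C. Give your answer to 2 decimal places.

62.00

By inclusion–exclusion:
Individual areas: |A| = 24, |B| = 10, |C| = 32.
|A∩B|: x∈[8,10], y∈[10,12] → 2·2 = 4.
|A∩C| = 0 (no overlap).
|B∩C| = 0 (no overlap).
|A∩B∩C| = 0.
|A ∪ B ∪ C| = 66 − 4 + 0 = 62.00.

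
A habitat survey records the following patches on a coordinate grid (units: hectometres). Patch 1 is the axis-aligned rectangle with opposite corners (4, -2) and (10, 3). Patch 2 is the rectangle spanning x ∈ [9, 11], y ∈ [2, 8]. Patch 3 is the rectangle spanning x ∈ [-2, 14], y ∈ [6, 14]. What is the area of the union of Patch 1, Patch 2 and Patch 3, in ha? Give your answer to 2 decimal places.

165.00

By inclusion–exclusion:
Individual areas: |Patch 1| = 30, |Patch 2| = 12, |Patch 3| = 128.
|Patch 1∩Patch 2|: x∈[9,10], y∈[2,3] → 1·1 = 1.
|Patch 1∩Patch 3| = 0 (no overlap).
|Patch 2∩Patch 3|: x∈[9,11], y∈[6,8] → 2·2 = 4.
|Patch 1∩Patch 2∩Patch 3| = 0.
|Patch 1 ∪ Patch 2 ∪ Patch 3| = 170 − 5 + 0 = 165.00.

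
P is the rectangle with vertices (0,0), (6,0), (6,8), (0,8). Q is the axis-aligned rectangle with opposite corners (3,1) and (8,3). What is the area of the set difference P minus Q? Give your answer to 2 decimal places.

42.00

|P∩Q|: x∈[3,6], y∈[1,3] → 3·2 = 6.
|P| = 48.
|P ∖ Q| = |P| − |P∩Q| = 48 − 6 = 42.00.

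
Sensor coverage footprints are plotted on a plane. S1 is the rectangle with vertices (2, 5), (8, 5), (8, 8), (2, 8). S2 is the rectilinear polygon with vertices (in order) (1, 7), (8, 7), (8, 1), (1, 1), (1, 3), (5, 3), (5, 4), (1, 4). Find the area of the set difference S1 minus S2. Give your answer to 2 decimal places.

6.00

|S1| = 18, |S1∩S2| = 12.
|S1 ∖ S2| = |S1| − |S1∩S2| = 18 − 12 = 6.00.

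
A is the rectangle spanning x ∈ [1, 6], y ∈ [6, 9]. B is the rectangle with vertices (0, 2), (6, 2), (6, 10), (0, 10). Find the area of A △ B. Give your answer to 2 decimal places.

33.00

|A∩B|: x∈[1,6], y∈[6,9] → 5·3 = 15.
|A △ B| = |A| + |B| − 2·|A∩B| = 15 + 48 − 30 = 33.00.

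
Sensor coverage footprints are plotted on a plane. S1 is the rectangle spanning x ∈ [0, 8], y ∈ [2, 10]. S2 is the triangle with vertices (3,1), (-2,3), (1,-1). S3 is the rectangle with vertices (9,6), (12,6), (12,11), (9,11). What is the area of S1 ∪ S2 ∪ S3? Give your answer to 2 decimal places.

By inclusion–exclusion:
Individual areas: |S1| = 64, |S2| = 7, |S3| = 15.
|S1∩S2| = 0.05.
|S1∩S3| = 0 (no overlap).
|S2∩S3| = 0.
|S1∩S2∩S3| = 0.
|S1 ∪ S2 ∪ S3| = 86 − 0.05 + 0 = 85.95.

85.95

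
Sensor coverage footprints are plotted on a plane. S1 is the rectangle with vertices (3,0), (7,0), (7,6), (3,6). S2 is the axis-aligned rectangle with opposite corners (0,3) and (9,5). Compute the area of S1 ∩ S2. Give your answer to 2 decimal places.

8.00

|S1∩S2|: x∈[3,7], y∈[3,5] → 4·2 = 8.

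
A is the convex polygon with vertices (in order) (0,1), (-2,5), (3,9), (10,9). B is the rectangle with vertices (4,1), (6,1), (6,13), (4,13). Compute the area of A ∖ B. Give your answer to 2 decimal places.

34.00

|A| = 42, |A∩B| = 8.
|A ∖ B| = |A| − |A∩B| = 42 − 8 = 34.00.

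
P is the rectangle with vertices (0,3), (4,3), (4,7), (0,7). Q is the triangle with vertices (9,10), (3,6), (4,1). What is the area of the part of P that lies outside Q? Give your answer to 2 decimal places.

13.57

|P| = 16, |P∩Q| = 2.4333.
|P ∖ Q| = |P| − |P∩Q| = 16 − 2.4333 = 13.57.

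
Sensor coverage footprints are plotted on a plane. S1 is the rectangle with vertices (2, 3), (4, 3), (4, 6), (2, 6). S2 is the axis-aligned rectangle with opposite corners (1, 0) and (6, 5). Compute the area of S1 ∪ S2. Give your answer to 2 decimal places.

27.00

By inclusion–exclusion:
Individual areas: |S1| = 6, |S2| = 25.
|S1∩S2|: x∈[2,4], y∈[3,5] → 2·2 = 4.
|S1 ∪ S2| = 31 − 4 = 27.00.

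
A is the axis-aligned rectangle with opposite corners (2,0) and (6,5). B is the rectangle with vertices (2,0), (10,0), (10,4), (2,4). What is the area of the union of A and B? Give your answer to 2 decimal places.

By inclusion–exclusion:
Individual areas: |A| = 20, |B| = 32.
|A∩B|: x∈[2,6], y∈[0,4] → 4·4 = 16.
|A ∪ B| = 52 − 16 = 36.00.

36.00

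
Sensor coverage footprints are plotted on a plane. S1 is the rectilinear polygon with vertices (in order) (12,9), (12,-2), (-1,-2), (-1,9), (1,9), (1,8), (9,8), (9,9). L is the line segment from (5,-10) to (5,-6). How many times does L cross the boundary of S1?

The segment lies entirely outside S1 and never meets its boundary.

0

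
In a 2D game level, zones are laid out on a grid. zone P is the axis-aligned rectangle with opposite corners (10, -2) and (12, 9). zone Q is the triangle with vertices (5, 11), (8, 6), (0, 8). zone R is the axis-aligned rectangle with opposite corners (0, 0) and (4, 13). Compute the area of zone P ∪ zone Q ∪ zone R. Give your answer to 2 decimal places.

84.20

By inclusion–exclusion:
Individual areas: |zone P| = 22, |zone Q| = 17, |zone R| = 52.
|zone P∩zone Q| = 0.
|zone P∩zone R| = 0 (no overlap).
|zone Q∩zone R| = 6.8.
|zone P∩zone Q∩zone R| = 0.
|zone P ∪ zone Q ∪ zone R| = 91 − 6.8 + 0 = 84.20.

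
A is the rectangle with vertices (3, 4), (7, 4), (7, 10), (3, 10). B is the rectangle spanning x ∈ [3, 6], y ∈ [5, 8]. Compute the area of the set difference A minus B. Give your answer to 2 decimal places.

|A∩B|: x∈[3,6], y∈[5,8] → 3·3 = 9.
|A| = 24.
|A ∖ B| = |A| − |A∩B| = 24 − 9 = 15.00.

15.00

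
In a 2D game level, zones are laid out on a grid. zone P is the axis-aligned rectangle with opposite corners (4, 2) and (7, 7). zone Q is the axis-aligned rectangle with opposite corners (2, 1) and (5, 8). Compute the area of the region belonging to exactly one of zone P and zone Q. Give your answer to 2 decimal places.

|zone P∩zone Q|: x∈[4,5], y∈[2,7] → 1·5 = 5.
|zone P △ zone Q| = |zone P| + |zone Q| − 2·|zone P∩zone Q| = 15 + 21 − 10 = 26.00.

26.00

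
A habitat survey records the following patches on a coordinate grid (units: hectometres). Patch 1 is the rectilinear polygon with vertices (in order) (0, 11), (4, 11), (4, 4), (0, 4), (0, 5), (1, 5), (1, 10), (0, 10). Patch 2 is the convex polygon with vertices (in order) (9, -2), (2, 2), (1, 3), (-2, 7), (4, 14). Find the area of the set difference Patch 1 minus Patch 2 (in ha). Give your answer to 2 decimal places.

|Patch 1| = 23, |Patch 1∩Patch 2| = 21.9583.
|Patch 1 ∖ Patch 2| = |Patch 1| − |Patch 1∩Patch 2| = 23 − 21.9583 = 1.04.

1.04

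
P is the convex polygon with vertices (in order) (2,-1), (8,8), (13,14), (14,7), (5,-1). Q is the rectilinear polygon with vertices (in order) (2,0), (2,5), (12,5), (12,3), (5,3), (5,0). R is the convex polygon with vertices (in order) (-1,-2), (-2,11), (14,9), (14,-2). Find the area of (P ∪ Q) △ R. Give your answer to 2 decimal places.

|P ∪ Q| = 76.9167.
|(P ∪ Q) ∩ R| = 66.2201.
|(P ∪ Q) △ R| = 76.9167 + 185.5 − 132.4402 = 129.98.

129.98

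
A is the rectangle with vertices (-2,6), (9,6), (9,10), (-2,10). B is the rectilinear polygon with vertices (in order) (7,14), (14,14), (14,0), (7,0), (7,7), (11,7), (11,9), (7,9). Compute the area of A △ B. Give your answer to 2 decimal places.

126.00

|A| = 44, |B| = 90, |A∩B| = 4.
|A △ B| = |A| + |B| − 2·|A∩B| = 44 + 90 − 8 = 126.00.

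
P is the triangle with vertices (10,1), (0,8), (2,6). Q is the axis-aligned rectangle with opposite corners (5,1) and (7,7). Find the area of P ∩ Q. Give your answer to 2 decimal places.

The intersection is the polygon with vertices (7,3.1), (7,2.875), (5,4.125), (5,4.5).
By the shoelace formula its area is 0.60.

0.60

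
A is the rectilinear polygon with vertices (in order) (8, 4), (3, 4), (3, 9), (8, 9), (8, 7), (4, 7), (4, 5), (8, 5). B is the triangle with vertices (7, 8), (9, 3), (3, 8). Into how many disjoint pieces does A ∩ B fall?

A ∩ B splits into 2 disjoint pieces (area 0.8, area 3.6).

2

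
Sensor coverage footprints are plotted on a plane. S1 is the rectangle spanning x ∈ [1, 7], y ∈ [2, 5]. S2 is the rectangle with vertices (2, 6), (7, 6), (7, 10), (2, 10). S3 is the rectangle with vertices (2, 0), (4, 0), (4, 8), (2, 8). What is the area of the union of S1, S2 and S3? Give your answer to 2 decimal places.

By inclusion–exclusion:
Individual areas: |S1| = 18, |S2| = 20, |S3| = 16.
|S1∩S2| = 0 (no overlap).
|S1∩S3|: x∈[2,4], y∈[2,5] → 2·3 = 6.
|S2∩S3|: x∈[2,4], y∈[6,8] → 2·2 = 4.
|S1∩S2∩S3| = 0.
|S1 ∪ S2 ∪ S3| = 54 − 10 + 0 = 44.00.

44.00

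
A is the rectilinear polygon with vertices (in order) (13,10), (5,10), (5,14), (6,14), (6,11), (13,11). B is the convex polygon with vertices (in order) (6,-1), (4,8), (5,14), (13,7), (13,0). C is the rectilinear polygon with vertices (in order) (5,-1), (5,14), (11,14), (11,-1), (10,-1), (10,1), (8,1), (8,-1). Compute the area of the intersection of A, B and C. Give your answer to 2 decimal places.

6.56

The intersection is the polygon with vertices (5,14), (6,13.125), (6,11), (8.429,11), (9.571,10), (5,10).
By the shoelace formula its area is 6.56.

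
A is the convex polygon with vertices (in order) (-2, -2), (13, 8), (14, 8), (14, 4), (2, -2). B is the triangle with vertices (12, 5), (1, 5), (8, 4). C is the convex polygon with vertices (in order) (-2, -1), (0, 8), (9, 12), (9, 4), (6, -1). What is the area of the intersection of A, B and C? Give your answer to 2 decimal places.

The intersection is the polygon with vertices (9,5), (9,4.25), (8,4), (7.176,4.118), (8.5,5).
By the shoelace formula its area is 1.07.

1.07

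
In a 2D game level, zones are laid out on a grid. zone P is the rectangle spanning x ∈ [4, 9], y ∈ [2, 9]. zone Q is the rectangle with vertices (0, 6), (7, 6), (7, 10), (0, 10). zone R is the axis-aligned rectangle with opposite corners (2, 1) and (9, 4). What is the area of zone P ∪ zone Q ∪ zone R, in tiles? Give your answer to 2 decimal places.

By inclusion–exclusion:
Individual areas: |zone P| = 35, |zone Q| = 28, |zone R| = 21.
|zone P∩zone Q|: x∈[4,7], y∈[6,9] → 3·3 = 9.
|zone P∩zone R|: x∈[4,9], y∈[2,4] → 5·2 = 10.
|zone Q∩zone R| = 0 (no overlap).
|zone P∩zone Q∩zone R| = 0.
|zone P ∪ zone Q ∪ zone R| = 84 − 19 + 0 = 65.00.

65.00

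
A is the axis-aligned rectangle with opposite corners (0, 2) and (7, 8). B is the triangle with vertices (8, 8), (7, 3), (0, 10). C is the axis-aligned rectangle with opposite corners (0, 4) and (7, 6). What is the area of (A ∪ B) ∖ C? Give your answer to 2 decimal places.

36.50

|A ∪ B| = 50.5.
|(A ∪ B) ∩ C| = 14.
|(A ∪ B) ∖ C| = 50.5 − 14 = 36.50.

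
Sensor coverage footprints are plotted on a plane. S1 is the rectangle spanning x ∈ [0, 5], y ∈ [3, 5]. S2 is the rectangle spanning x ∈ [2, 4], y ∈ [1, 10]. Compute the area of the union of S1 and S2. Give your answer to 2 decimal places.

24.00

By inclusion–exclusion:
Individual areas: |S1| = 10, |S2| = 18.
|S1∩S2|: x∈[2,4], y∈[3,5] → 2·2 = 4.
|S1 ∪ S2| = 28 − 4 = 24.00.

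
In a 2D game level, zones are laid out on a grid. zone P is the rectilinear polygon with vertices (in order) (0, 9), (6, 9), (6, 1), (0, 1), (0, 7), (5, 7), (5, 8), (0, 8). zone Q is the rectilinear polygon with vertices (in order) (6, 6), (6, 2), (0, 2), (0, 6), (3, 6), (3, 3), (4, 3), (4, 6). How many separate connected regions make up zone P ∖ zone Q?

2

zone P ∖ zone Q splits into 2 disjoint pieces (area 16, area 6).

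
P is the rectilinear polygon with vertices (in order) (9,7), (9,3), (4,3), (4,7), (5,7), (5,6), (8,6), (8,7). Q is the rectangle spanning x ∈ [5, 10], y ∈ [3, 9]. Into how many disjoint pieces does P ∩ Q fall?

P ∩ Q is a single connected region.

1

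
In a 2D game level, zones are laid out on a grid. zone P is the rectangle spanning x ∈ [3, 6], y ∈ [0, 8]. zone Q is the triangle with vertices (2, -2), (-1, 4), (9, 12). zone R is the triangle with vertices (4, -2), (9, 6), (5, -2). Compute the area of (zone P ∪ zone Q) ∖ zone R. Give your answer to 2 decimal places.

|zone P ∪ zone Q| = 51.4.
|(zone P ∪ zone Q) ∩ zone R| = 0.45.
|(zone P ∪ zone Q) ∖ zone R| = 51.4 − 0.45 = 50.95.

50.95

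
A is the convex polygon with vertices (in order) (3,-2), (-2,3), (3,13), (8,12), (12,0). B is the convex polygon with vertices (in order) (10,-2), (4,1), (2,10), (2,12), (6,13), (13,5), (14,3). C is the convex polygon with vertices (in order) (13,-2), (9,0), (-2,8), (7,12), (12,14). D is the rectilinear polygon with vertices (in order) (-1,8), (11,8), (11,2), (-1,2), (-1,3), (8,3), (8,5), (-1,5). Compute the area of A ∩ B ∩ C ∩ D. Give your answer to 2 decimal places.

31.94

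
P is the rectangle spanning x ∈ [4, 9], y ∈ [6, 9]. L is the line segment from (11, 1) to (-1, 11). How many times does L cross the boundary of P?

2

The segment meets the boundary at (4,6.833), (5,6).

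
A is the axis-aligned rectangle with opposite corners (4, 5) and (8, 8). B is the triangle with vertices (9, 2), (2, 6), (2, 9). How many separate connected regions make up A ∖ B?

1

A ∖ B is a single connected region.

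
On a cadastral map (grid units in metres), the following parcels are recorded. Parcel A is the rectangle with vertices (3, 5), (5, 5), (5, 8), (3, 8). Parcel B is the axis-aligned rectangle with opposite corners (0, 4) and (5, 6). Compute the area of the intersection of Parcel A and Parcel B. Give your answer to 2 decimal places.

2.00

|Parcel A∩Parcel B|: x∈[3,5], y∈[5,6] → 2·1 = 2.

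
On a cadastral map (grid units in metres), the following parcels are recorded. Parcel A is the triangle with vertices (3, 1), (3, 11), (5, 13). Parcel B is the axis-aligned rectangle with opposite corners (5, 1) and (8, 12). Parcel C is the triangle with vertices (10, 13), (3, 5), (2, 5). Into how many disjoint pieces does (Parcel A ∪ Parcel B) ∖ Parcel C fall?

4

(Parcel A ∪ Parcel B) ∖ Parcel C splits into 4 disjoint pieces (area 7.5, area 1.6471, area 24, area 7.5).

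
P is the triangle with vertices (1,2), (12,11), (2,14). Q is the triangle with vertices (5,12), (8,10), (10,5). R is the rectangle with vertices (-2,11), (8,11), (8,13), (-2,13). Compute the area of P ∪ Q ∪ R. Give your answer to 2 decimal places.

71.66

By inclusion–exclusion:
Individual areas: |P| = 61.5, |Q| = 5.5, |R| = 20.
|P∩Q| = 4.0771.
|P∩R| = 11.2667.
|Q∩R| = 0.3929.
|P∩Q∩R| = 0.3929.
|P ∪ Q ∪ R| = 87 − 15.7367 + 0.3929 = 71.66.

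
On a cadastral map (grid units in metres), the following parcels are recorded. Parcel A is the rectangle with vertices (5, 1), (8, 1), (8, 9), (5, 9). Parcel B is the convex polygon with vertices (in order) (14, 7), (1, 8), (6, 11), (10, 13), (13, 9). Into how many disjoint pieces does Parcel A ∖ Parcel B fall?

Parcel A ∖ Parcel B is a single connected region.

1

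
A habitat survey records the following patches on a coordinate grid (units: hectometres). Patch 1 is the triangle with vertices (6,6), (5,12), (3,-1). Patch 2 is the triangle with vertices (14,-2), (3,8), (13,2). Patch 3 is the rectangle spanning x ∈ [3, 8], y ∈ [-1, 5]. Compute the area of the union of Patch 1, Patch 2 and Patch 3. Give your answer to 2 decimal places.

52.17

By inclusion–exclusion:
Individual areas: |Patch 1| = 12.5, |Patch 2| = 17, |Patch 3| = 30.
|Patch 1∩Patch 2| = 1.0677.
|Patch 1∩Patch 3| = 4.9451.
|Patch 2∩Patch 3| = 1.3136.
|Patch 1∩Patch 2∩Patch 3| = 0.
|Patch 1 ∪ Patch 2 ∪ Patch 3| = 59.5 − 7.3264 + 0 = 52.17.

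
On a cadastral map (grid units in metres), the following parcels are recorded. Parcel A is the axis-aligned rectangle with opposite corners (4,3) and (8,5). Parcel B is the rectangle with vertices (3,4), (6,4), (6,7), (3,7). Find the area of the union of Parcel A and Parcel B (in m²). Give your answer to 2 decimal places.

By inclusion–exclusion:
Individual areas: |Parcel A| = 8, |Parcel B| = 9.
|Parcel A∩Parcel B|: x∈[4,6], y∈[4,5] → 2·1 = 2.
|Parcel A ∪ Parcel B| = 17 − 2 = 15.00.

15.00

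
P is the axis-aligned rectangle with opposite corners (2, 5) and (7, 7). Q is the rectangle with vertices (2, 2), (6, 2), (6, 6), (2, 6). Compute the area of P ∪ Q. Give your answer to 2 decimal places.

By inclusion–exclusion:
Individual areas: |P| = 10, |Q| = 16.
|P∩Q|: x∈[2,6], y∈[5,6] → 4·1 = 4.
|P ∪ Q| = 26 − 4 = 22.00.

22.00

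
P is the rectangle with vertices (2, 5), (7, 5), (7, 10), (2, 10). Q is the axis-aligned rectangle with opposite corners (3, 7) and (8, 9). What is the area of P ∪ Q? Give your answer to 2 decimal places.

By inclusion–exclusion:
Individual areas: |P| = 25, |Q| = 10.
|P∩Q|: x∈[3,7], y∈[7,9] → 4·2 = 8.
|P ∪ Q| = 35 − 8 = 27.00.

27.00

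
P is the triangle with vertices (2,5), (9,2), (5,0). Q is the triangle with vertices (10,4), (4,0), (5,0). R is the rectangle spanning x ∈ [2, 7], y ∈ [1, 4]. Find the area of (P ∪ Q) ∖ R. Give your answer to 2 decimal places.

4.55

|P ∪ Q| = 13.5303.
|(P ∪ Q) ∩ R| = 8.9762.
|(P ∪ Q) ∖ R| = 13.5303 − 8.9762 = 4.55.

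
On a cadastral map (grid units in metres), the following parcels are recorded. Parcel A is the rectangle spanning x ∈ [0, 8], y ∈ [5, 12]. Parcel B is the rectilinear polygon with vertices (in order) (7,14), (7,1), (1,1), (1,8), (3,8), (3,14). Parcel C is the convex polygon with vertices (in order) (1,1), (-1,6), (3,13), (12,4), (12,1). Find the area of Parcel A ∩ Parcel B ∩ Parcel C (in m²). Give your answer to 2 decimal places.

The intersection is the polygon with vertices (7,5), (1,5), (1,8), (3,8), (3,12), (4,12), (7,9).
By the shoelace formula its area is 29.50.

29.50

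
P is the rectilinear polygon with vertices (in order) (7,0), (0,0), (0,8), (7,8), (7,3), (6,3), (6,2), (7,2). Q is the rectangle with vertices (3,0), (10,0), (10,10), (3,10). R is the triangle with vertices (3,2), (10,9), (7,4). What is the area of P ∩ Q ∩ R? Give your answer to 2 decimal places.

The intersection is the polygon with vertices (7,4), (3,2), (7,6).
By the shoelace formula its area is 4.00.

4.00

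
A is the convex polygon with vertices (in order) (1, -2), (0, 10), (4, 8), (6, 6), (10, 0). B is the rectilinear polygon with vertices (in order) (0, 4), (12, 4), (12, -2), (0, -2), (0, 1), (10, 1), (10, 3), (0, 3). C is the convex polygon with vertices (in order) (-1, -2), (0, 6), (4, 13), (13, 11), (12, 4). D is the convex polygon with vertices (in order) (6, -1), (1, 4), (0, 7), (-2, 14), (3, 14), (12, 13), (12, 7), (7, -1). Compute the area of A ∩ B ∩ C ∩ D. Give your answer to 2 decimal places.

6.52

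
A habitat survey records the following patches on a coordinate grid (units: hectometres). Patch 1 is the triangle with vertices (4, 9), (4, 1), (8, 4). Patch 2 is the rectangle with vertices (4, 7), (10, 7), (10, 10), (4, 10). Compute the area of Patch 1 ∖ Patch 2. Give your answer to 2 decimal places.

|Patch 1| = 16, |Patch 1∩Patch 2| = 1.6.
|Patch 1 ∖ Patch 2| = |Patch 1| − |Patch 1∩Patch 2| = 16 − 1.6 = 14.40.

14.40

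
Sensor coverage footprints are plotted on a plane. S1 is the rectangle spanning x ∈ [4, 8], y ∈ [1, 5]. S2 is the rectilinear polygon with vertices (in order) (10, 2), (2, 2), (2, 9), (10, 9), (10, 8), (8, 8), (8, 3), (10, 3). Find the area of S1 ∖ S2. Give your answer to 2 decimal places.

4.00

|S1| = 16, |S1∩S2| = 12.
|S1 ∖ S2| = |S1| − |S1∩S2| = 16 − 12 = 4.00.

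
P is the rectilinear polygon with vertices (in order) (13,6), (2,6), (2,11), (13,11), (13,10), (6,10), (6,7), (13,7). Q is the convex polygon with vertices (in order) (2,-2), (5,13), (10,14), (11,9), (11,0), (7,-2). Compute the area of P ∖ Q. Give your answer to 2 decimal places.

|P| = 34, |P∩Q| = 19.2.
|P ∖ Q| = |P| − |P∩Q| = 34 − 19.2 = 14.80.

14.80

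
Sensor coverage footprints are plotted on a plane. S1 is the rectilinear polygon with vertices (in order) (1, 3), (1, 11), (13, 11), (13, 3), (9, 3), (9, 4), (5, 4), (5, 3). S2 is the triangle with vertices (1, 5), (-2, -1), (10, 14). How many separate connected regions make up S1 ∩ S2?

S1 ∩ S2 is a single connected region.

1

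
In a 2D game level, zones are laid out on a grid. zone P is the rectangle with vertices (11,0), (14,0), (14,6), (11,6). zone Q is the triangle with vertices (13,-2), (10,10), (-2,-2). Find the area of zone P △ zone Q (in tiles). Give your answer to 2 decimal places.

|zone P| = 18, |zone Q| = 90, |zone P∩zone Q| = 4.5.
|zone P △ zone Q| = |zone P| + |zone Q| − 2·|zone P∩zone Q| = 18 + 90 − 9 = 99.00.

99.00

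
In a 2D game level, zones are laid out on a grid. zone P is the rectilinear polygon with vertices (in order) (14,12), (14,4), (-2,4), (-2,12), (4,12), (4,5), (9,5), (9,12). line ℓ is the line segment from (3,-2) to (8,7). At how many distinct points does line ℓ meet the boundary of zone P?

The segment meets the boundary at (6.889,5), (6.333,4).

2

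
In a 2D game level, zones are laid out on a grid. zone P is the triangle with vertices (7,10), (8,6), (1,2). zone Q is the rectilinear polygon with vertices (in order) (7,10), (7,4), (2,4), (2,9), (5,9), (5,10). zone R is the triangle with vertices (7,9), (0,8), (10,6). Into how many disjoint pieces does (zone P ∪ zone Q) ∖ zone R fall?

2

(zone P ∪ zone Q) ∖ zone R splits into 2 disjoint pieces (area 18.2647, area 3.9524).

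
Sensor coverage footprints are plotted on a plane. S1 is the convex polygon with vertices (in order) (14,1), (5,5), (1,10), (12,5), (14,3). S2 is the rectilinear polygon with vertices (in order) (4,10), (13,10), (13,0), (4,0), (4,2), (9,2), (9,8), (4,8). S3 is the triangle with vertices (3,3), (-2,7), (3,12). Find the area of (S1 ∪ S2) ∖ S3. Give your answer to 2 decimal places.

79.25

|S1 ∪ S2| = 80.8424.
|(S1 ∪ S2) ∩ S3| = 1.5909.
|(S1 ∪ S2) ∖ S3| = 80.8424 − 1.5909 = 79.25.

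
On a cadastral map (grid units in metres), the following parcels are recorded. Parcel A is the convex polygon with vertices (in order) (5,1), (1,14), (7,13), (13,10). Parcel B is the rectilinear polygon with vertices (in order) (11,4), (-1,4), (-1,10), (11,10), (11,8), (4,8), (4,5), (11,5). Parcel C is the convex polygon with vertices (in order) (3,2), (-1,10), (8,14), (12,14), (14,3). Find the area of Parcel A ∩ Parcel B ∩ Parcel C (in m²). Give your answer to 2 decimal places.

23.19

The intersection is the polygon with vertices (11,10), (11,8), (4,8), (4,5), (8.556,5), (7.667,4), (4.077,4), (2.231,10).
By the shoelace formula its area is 23.19.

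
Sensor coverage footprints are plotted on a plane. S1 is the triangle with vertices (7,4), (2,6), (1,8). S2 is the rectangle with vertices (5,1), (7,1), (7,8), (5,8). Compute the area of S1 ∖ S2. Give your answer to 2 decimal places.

3.47

|S1| = 4, |S1∩S2| = 0.5333.
|S1 ∖ S2| = |S1| − |S1∩S2| = 4 − 0.5333 = 3.47.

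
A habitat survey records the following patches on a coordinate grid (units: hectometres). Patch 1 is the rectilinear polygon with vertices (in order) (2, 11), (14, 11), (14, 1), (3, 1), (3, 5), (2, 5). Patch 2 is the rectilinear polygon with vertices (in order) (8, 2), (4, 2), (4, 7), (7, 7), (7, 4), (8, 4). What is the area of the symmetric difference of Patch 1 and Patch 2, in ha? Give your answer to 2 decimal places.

|Patch 1| = 116, |Patch 2| = 17, |Patch 1∩Patch 2| = 17.
|Patch 1 △ Patch 2| = |Patch 1| + |Patch 2| − 2·|Patch 1∩Patch 2| = 116 + 17 − 34 = 99.00.

99.00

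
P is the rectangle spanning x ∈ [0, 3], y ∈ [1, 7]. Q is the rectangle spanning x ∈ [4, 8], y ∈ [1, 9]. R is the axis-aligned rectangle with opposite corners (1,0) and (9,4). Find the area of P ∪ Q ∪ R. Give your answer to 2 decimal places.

64.00

By inclusion–exclusion:
Individual areas: |P| = 18, |Q| = 32, |R| = 32.
|P∩Q| = 0 (no overlap).
|P∩R|: x∈[1,3], y∈[1,4] → 2·3 = 6.
|Q∩R|: x∈[4,8], y∈[1,4] → 4·3 = 12.
|P∩Q∩R| = 0.
|P ∪ Q ∪ R| = 82 − 18 + 0 = 64.00.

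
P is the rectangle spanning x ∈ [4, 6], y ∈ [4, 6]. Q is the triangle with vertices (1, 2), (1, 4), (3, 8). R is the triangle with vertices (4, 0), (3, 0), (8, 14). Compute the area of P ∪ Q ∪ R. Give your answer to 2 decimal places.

By inclusion–exclusion:
Individual areas: |P| = 4, |Q| = 2, |R| = 7.
|P∩Q| = 0.
|P∩R| = 1.2857.
|Q∩R| = 0.
|P∩Q∩R| = 0.
|P ∪ Q ∪ R| = 13 − 1.2857 + 0 = 11.71.

11.71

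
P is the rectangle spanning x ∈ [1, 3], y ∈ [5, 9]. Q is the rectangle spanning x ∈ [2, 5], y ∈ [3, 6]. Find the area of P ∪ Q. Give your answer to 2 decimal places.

16.00

By inclusion–exclusion:
Individual areas: |P| = 8, |Q| = 9.
|P∩Q|: x∈[2,3], y∈[5,6] → 1·1 = 1.
|P ∪ Q| = 17 − 1 = 16.00.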